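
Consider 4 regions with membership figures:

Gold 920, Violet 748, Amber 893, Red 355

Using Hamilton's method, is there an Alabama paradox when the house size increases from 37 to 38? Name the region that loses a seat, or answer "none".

Red

At 37 seats: Gold 12, Violet 9, Amber 11, Red 5.
At 38 seats: Gold 12, Violet 10, Amber 12, Red 4.
Red drops from 5 to 4.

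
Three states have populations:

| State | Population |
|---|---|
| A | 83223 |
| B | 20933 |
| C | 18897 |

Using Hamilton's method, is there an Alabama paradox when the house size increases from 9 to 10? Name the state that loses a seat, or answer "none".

none

At 9 seats: A 6, B 2, C 1.
At 10 seats: A 7, B 2, C 1.
No state's allocation decreased.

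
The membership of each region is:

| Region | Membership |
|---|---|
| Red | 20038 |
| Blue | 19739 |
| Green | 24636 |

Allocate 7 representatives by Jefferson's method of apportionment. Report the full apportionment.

Red 2, Blue 2, Green 3

Standard divisor 64413/7 ≈ 9201.857; standard quotas: Red 2.178, Blue 2.145, Green 2.677.
Rounding down gives 2, 2, 2 = 6 seats, so the divisor must be adjusted.
With modified divisor 7400: modified quotas Red 2.708, Blue 2.667, Green 3.329.
Rounding down: Red 2, Blue 2, Green 3 (total 7).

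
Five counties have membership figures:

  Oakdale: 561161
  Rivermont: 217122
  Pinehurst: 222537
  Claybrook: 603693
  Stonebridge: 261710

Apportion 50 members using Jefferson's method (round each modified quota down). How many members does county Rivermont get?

6

Standard divisor 1866223/50 ≈ 37324.46; standard quotas: Oakdale 15.035, Rivermont 5.817, Pinehurst 5.962, Claybrook 16.174, Stonebridge 7.012.
Rounding down gives 15, 5, 5, 16, 7 = 48 seats, so the divisor must be adjusted.
With modified divisor 35800: modified quotas Oakdale 15.675, Rivermont 6.065, Pinehurst 6.216, Claybrook 16.863, Stonebridge 7.310.
Rounding down: Oakdale 15, Rivermont 6, Pinehurst 6, Claybrook 16, Stonebridge 7 (total 50).
Rivermont receives 6.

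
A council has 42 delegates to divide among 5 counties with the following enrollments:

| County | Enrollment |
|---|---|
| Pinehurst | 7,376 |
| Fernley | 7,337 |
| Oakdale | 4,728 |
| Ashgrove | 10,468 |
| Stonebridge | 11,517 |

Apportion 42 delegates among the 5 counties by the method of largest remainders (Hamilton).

Total 41426; standard divisor 41426/42 ≈ 986.333.
Standard quotas: Pinehurst 7.4782, Fernley 7.4387, Oakdale 4.7935, Ashgrove 10.6130, Stonebridge 11.6766.
Lower quotas: Pinehurst 7, Fernley 7, Oakdale 4, Ashgrove 10, Stonebridge 11 (sum 39, leaving 3 seats).
Remainders in descending order: Oakdale 0.7935, Stonebridge 0.6766, Ashgrove 0.6130, Pinehurst 0.4782, Fernley 0.4387.
Largest remainders: Oakdale, Stonebridge, Ashgrove receive the extra seats.

Pinehurst 7; Fernley 7; Oakdale 5; Ashgrove 11; Stonebridge 12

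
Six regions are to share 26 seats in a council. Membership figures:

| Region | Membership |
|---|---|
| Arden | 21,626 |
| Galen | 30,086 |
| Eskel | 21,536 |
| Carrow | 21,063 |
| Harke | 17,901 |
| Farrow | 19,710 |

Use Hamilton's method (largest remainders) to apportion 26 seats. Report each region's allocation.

Total 131922; standard divisor 131922/26 ≈ 5073.923.
Standard quotas: Arden 4.2622, Galen 5.9295, Eskel 4.2444, Carrow 4.1512, Harke 3.5280, Farrow 3.8846.
Lower quotas: Arden 4, Galen 5, Eskel 4, Carrow 4, Harke 3, Farrow 3 (sum 23, leaving 3 seats).
Remainders in descending order: Galen 0.9295, Farrow 0.8846, Harke 0.5280, Arden 0.2622, Eskel 0.2444, Carrow 0.1512.
The surplus seats go to Galen, Farrow, Harke.

Arden: 4, Galen: 6, Eskel: 4, Carrow: 4, Harke: 4, Farrow: 4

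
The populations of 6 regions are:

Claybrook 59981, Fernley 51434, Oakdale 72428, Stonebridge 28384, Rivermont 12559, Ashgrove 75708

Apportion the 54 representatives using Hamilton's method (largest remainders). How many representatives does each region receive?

Total 300494; standard divisor 300494/54 ≈ 5564.704.
Standard quotas: Claybrook 10.7788, Fernley 9.2429, Oakdale 13.0156, Stonebridge 5.1007, Rivermont 2.2569, Ashgrove 13.6050.
Lower quotas: Claybrook 10, Fernley 9, Oakdale 13, Stonebridge 5, Rivermont 2, Ashgrove 13 (sum 52, leaving 2 seats).
Remainders in descending order: Claybrook 0.7788, Ashgrove 0.6050, Rivermont 0.2569, Fernley 0.2429, Stonebridge 0.1007, Oakdale 0.0156.
Largest remainders: Claybrook, Ashgrove receive the extra seats.

Claybrook 11, Fernley 9, Oakdale 13, Stonebridge 5, Rivermont 2, Ashgrove 14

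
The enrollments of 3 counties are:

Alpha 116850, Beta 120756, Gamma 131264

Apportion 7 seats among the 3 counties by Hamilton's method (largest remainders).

Alpha 2, Beta 2, Gamma 3

Total 368870; standard divisor 368870/7 ≈ 52695.714.
Standard quotas: Alpha 2.2174, Beta 2.2916, Gamma 2.4910.
Lower quotas: Alpha 2, Beta 2, Gamma 2 (sum 6, leaving 1 seat).
Remainders in descending order: Gamma 0.4910, Beta 0.2916, Alpha 0.2174.
Largest remainder: Gamma receives the extra seat.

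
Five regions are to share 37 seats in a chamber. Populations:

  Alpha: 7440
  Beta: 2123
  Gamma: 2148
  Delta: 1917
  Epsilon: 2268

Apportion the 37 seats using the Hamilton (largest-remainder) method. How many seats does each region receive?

Alpha: 17, Beta: 5, Gamma: 5, Delta: 5, Epsilon: 5

Standard divisor: 15896 ÷ 37 ≈ 429.622.
Standard quotas: Alpha 17.3176, Beta 4.9416, Gamma 4.9997, Delta 4.4621, Epsilon 5.2791.
Lower quotas: Alpha 17, Beta 4, Gamma 4, Delta 4, Epsilon 5 (sum 34, leaving 3 seats).
Remainders in descending order: Gamma 0.9997, Beta 0.9416, Delta 0.4621, Alpha 0.3176, Epsilon 0.2791.
The surplus seats go to Gamma, Beta, Delta.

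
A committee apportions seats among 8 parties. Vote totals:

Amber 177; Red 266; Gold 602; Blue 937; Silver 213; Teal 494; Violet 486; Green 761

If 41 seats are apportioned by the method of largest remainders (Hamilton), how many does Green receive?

The standard divisor is 3936/41 = 96.
Standard quotas: Amber 1.844, Red 2.771, Gold 6.271, Blue 9.760, Silver 2.219, Teal 5.146, Violet 5.062, Green 7.927.
Lower quotas: Amber 1, Red 2, Gold 6, Blue 9, Silver 2, Teal 5, Violet 5, Green 7 (sum 37, leaving 4 seats).
Remainders in descending order: Green 0.927, Amber 0.844, Red 0.771, Blue 0.760, Gold 0.271, Silver 0.219, Teal 0.146, Violet 0.062.
Largest remainders: Green, Amber, Red, Blue receive the extra seats.
Green receives 8.

8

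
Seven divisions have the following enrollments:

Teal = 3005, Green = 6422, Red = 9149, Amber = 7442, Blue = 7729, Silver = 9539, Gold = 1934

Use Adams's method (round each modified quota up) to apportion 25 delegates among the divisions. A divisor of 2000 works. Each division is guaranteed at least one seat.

Teal 2, Green 4, Red 5, Amber 4, Blue 4, Silver 5, Gold 1

With modified divisor 2000: modified quotas Teal 1.502, Green 3.211, Red 4.574, Amber 3.721, Blue 3.865, Silver 4.769, Gold 0.967.
Rounding up: Teal 2, Green 4, Red 5, Amber 4, Blue 4, Silver 5, Gold 1 (total 25).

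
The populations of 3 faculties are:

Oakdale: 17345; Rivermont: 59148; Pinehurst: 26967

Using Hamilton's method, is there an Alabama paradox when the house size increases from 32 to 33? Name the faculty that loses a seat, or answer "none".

At 32 seats: Oakdale 6, Rivermont 18, Pinehurst 8.
At 33 seats: Oakdale 5, Rivermont 19, Pinehurst 9.
Oakdale drops from 6 to 5.

Oakdale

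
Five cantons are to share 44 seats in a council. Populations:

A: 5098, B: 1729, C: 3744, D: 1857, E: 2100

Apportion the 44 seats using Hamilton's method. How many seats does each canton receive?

A 16, B 5, C 11, D 6, E 6

Total 14528; standard divisor 14528/44 ≈ 330.182.
Standard quotas: A 15.4400, B 5.2365, C 11.3392, D 5.6242, E 6.3601.
Lower quotas: A 15, B 5, C 11, D 5, E 6 (sum 42, leaving 2 seats).
Remainders in descending order: D 0.6242, A 0.4400, E 0.3601, C 0.3392, B 0.2365.
The surplus seats go to D, A.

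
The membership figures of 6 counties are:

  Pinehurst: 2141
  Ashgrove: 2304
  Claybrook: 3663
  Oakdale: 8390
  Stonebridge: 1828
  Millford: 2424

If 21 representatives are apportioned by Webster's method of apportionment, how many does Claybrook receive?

4

Standard divisor 20750/21 ≈ 988.095; standard quotas: Pinehurst 2.167, Ashgrove 2.332, Claybrook 3.707, Oakdale 8.491, Stonebridge 1.850, Millford 2.453.
Rounding to the nearest integer gives 2, 2, 4, 8, 2, 2 = 20 seats, so the divisor must be adjusted.
With modified divisor 980: modified quotas Pinehurst 2.185, Ashgrove 2.351, Claybrook 3.738, Oakdale 8.561, Stonebridge 1.865, Millford 2.473.
Rounding to the nearest integer: Pinehurst 2, Ashgrove 2, Claybrook 4, Oakdale 9, Stonebridge 2, Millford 2 (total 21).
Claybrook receives 4.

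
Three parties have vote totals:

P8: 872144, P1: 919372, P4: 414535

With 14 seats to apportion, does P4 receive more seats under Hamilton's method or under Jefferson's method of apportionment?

Hamilton: P8 5, P1 6, P4 3.
Jefferson: P8 6, P1 6, P4 2.
P4 gets 3 under Hamilton and 2 under Jefferson.

Hamilton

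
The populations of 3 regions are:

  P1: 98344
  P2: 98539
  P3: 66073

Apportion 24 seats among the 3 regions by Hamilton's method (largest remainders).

The standard divisor is 262956/24 ≈ 10956.5.
Standard quotas: P1 8.9759, P2 8.9937, P3 6.0305.
Lower quotas: P1 8, P2 8, P3 6 (sum 22, leaving 2 seats).
Remainders in descending order: P2 0.9937, P1 0.9759, P3 0.0305.
The surplus seats go to P2, P1.

P1 9, P2 9, P3 6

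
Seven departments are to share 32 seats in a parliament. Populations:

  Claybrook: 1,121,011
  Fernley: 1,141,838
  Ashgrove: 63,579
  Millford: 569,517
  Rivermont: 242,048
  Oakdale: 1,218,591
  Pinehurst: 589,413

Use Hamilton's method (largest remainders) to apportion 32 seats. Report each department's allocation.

Claybrook 7, Fernley 7, Ashgrove 0, Millford 4, Rivermont 2, Oakdale 8, Pinehurst 4

Total 4945997; standard divisor 4945997/32 ≈ 154562.406.
Standard quotas: Claybrook 7.2528, Fernley 7.3876, Ashgrove 0.4113, Millford 3.6847, Rivermont 1.5660, Oakdale 7.8841, Pinehurst 3.8134.
Lower quotas: Claybrook 7, Fernley 7, Ashgrove 0, Millford 3, Rivermont 1, Oakdale 7, Pinehurst 3 (sum 28, leaving 4 seats).
Remainders in descending order: Oakdale 0.8841, Pinehurst 0.8134, Millford 0.6847, Rivermont 0.5660, Ashgrove 0.4113, Fernley 0.3876, Claybrook 0.2528.
Largest remainders: Oakdale, Pinehurst, Millford, Rivermont receive the extra seats.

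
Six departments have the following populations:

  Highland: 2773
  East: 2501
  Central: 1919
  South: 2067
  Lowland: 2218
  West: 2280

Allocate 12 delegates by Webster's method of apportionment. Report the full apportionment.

Highland=2, East=2, Central=2, South=2, Lowland=2, West=2

Standard divisor 13758/12 ≈ 1146.5; standard quotas: Highland 2.419, East 2.181, Central 1.674, South 1.803, Lowland 1.935, West 1.989.
Rounding to the nearest integer gives Highland 2, East 2, Central 2, South 2, Lowland 2, West 2 — total 12, matching the house size, so no adjustment is needed.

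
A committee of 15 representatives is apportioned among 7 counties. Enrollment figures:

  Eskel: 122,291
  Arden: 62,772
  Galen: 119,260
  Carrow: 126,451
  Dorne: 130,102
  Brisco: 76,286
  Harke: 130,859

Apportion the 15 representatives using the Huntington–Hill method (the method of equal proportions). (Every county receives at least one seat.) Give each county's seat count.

Eskel 2, Arden 1, Galen 2, Carrow 2, Dorne 3, Brisco 2, Harke 3

With divisor 52369: modified quotas Eskel 2.335, Arden 1.199, Galen 2.277, Carrow 2.415, Dorne 2.484, Brisco 1.457, Harke 2.499.
Geometric-mean thresholds: Eskel √(2·3)=2.449, Arden √(1·2)=1.414, Galen √(2·3)=2.449, Carrow √(2·3)=2.449, Dorne √(2·3)=2.449, Brisco √(1·2)=1.414, Harke √(2·3)=2.449.
Each quota rounded against its threshold gives Eskel 2, Arden 1, Galen 2, Carrow 2, Dorne 3, Brisco 2, Harke 3 (total 15).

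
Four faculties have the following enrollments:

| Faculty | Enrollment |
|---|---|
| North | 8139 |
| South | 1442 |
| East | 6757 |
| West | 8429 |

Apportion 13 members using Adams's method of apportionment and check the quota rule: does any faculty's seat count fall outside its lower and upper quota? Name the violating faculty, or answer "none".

Standard quotas: North 4.272, South 0.757, East 3.547, West 4.424.
Adams allocation: North 4, South 1, East 4, West 4.
Every allocation lies between the lower and upper quota.

none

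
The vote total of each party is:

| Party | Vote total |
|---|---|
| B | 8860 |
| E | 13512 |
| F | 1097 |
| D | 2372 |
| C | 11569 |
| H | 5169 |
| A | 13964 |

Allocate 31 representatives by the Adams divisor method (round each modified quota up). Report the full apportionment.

B 5, E 7, F 1, D 2, C 6, H 3, A 7

Standard divisor 56543/31 ≈ 1823.968; standard quotas: B 4.858, E 7.408, F 0.601, D 1.300, C 6.343, H 2.834, A 7.656.
Rounding up gives 5, 8, 1, 2, 7, 3, 8 = 34 seats, so the divisor must be adjusted.
With modified divisor 2100: modified quotas B 4.219, E 6.434, F 0.522, D 1.130, C 5.509, H 2.461, A 6.650.
Rounding up: B 5, E 7, F 1, D 2, C 6, H 3, A 7 (total 31).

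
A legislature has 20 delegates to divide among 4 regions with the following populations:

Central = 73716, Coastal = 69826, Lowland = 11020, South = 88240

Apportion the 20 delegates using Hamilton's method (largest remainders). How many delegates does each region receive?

Central=6; Coastal=6; Lowland=1; South=7

Total 242802; standard divisor 242802/20 ≈ 12140.1.
Standard quotas: Central 6.0721, Coastal 5.7517, Lowland 0.9077, South 7.2685.
Lower quotas: Central 6, Coastal 5, Lowland 0, South 7 (sum 18, leaving 2 seats).
Remainders in descending order: Lowland 0.9077, Coastal 0.7517, South 0.2685, Central 0.0721.
Largest remainders: Lowland, Coastal receive the extra seats.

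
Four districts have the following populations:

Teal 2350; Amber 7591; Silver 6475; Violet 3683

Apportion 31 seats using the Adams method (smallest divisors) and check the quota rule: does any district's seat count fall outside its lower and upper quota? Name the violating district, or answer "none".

Standard quotas: Teal 3.625, Amber 11.708, Silver 9.987, Violet 5.681.
Adams allocation: Teal 4, Amber 11, Silver 10, Violet 6.
Every allocation lies between the lower and upper quota.

none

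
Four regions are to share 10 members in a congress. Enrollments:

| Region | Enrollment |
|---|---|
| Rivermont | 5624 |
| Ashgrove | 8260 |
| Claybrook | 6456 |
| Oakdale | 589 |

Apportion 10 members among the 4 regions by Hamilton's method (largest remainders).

Total 20929; standard divisor 20929/10 ≈ 2092.9.
Standard quotas: Rivermont 2.6872, Ashgrove 3.9467, Claybrook 3.0847, Oakdale 0.2814.
Lower quotas: Rivermont 2, Ashgrove 3, Claybrook 3, Oakdale 0 (sum 8, leaving 2 seats).
Remainders in descending order: Ashgrove 0.9467, Rivermont 0.6872, Oakdale 0.2814, Claybrook 0.0847.
Largest remainders: Ashgrove, Rivermont receive the extra seats.

Rivermont: 3, Ashgrove: 4, Claybrook: 3, Oakdale: 0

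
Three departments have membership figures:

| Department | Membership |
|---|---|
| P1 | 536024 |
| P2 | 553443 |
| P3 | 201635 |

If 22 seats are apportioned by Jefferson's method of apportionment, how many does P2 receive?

Standard divisor 1291102/22 ≈ 58686.455; standard quotas: P1 9.134, P2 9.431, P3 3.436.
Rounding down gives 9, 9, 3 = 21 seats, so the divisor must be adjusted.
With modified divisor 54500: modified quotas P1 9.835, P2 10.155, P3 3.700.
Rounding down: P1 9, P2 10, P3 3 (total 22).
P2 receives 10.

10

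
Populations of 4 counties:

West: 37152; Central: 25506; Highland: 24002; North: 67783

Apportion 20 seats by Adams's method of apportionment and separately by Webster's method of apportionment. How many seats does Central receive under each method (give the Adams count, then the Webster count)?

4 and 3

Adams: West 5, Central 4, Highland 3, North 8.
Webster: West 5, Central 3, Highland 3, North 9.
Central gets 4 under Adams and 3 under Webster.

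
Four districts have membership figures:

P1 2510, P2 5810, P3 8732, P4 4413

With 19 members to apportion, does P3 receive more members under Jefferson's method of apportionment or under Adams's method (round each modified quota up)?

Jefferson

Jefferson: P1 2, P2 5, P3 8, P4 4.
Adams: P1 3, P2 5, P3 7, P4 4.
P3 gets 8 under Jefferson and 7 under Adams.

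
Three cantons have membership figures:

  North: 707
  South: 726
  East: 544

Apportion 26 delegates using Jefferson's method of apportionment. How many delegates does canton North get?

Standard divisor 1977/26 ≈ 76.038; standard quotas: North 9.298, South 9.548, East 7.154.
Rounding down gives 9, 9, 7 = 25 seats, so the divisor must be adjusted.
With modified divisor 72: modified quotas North 9.819, South 10.083, East 7.556.
Rounding down: North 9, South 10, East 7 (total 26).
North receives 9.

9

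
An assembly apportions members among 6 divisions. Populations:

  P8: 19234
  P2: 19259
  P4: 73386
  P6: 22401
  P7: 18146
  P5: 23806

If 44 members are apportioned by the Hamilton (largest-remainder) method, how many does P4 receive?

18

Total 176232; standard divisor 176232/44 ≈ 4005.273.
Standard quotas: P8 4.8022, P2 4.8084, P4 18.3223, P6 5.5929, P7 4.5305, P5 5.9437.
Lower quotas: P8 4, P2 4, P4 18, P6 5, P7 4, P5 5 (sum 40, leaving 4 seats).
Remainders in descending order: P5 0.9437, P2 0.8084, P8 0.8022, P6 0.5929, P7 0.5305, P4 0.3223.
Largest remainders: P5, P2, P8, P6 receive the extra seats.
P4 receives 18.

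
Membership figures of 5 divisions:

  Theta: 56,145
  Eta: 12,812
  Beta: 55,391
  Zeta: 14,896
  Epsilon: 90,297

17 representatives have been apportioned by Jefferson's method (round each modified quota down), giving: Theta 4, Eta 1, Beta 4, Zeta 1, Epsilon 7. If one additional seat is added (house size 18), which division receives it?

Epsilon

Priority for the next seat is population ÷ (current seats + 1).
Priorities: Theta 11229.000, Eta 6406.000, Beta 11078.200, Zeta 7448.000, Epsilon 11287.125.
Highest priority: Epsilon.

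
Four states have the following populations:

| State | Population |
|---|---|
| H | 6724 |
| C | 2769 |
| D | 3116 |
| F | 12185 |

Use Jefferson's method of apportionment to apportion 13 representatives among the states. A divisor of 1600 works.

H: 4; C: 1; D: 1; F: 7

With modified divisor 1600: modified quotas H 4.202, C 1.731, D 1.948, F 7.616.
Rounding down: H 4, C 1, D 1, F 7 (total 13).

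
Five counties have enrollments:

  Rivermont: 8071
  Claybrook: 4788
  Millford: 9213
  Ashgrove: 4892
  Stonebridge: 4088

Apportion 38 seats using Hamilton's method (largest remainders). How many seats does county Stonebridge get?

5

Total 31052; standard divisor 31052/38 ≈ 817.158.
Standard quotas: Rivermont 9.8769, Claybrook 5.8593, Millford 11.2744, Ashgrove 5.9866, Stonebridge 5.0027.
Lower quotas: Rivermont 9, Claybrook 5, Millford 11, Ashgrove 5, Stonebridge 5 (sum 35, leaving 3 seats).
Remainders in descending order: Ashgrove 0.9866, Rivermont 0.8769, Claybrook 0.8593, Millford 0.2744, Stonebridge 0.0027.
The surplus seats go to Ashgrove, Rivermont, Claybrook.
Stonebridge receives 5.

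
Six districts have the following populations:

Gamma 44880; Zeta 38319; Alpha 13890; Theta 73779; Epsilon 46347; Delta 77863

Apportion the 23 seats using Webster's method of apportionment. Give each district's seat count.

Standard divisor 295078/23 ≈ 12829.478; standard quotas: Gamma 3.498, Zeta 2.987, Alpha 1.083, Theta 5.751, Epsilon 3.613, Delta 6.069.
Rounding to the nearest integer gives Gamma 3, Zeta 3, Alpha 1, Theta 6, Epsilon 4, Delta 6 — total 23, matching the house size, so no adjustment is needed.

Gamma 3, Zeta 3, Alpha 1, Theta 6, Epsilon 4, Delta 6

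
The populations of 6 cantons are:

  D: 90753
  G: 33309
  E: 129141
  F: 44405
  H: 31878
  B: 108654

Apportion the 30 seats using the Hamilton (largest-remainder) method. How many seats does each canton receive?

The standard divisor is 438140/30 ≈ 14604.667.
Standard quotas: D 6.2140, G 2.2807, E 8.8424, F 3.0405, H 2.1827, B 7.4397.
Lower quotas: D 6, G 2, E 8, F 3, H 2, B 7 (sum 28, leaving 2 seats).
Remainders in descending order: E 0.8424, B 0.4397, G 0.2807, D 0.2140, H 0.1827, F 0.0405.
Largest remainders: E, B receive the extra seats.

D=6, G=2, E=9, F=3, H=2, B=8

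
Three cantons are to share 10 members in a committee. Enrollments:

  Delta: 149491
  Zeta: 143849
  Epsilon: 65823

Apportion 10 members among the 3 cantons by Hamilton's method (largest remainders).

Delta: 4, Zeta: 4, Epsilon: 2

Total 359163; standard divisor 359163/10 ≈ 35916.3.
Standard quotas: Delta 4.1622, Zeta 4.0051, Epsilon 1.8327.
Lower quotas: Delta 4, Zeta 4, Epsilon 1 (sum 9, leaving 1 seat).
Remainders in descending order: Epsilon 0.8327, Delta 0.1622, Zeta 0.0051.
The surplus seat goes to Epsilon.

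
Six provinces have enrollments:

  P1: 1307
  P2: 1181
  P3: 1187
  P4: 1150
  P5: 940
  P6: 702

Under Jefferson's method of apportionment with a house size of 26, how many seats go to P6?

Standard divisor 6467/26 ≈ 248.731; standard quotas: P1 5.255, P2 4.748, P3 4.772, P4 4.623, P5 3.779, P6 2.822.
Rounding down gives 5, 4, 4, 4, 3, 2 = 22 seats, so the divisor must be adjusted.
With modified divisor 232: modified quotas P1 5.634, P2 5.091, P3 5.116, P4 4.957, P5 4.052, P6 3.026.
Rounding down: P1 5, P2 5, P3 5, P4 4, P5 4, P6 3 (total 26).
P6 receives 3.

3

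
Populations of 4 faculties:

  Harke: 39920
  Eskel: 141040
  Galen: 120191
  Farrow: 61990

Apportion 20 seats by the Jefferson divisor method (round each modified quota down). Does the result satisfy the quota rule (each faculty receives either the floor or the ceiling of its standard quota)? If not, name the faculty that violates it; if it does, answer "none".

none

Standard quotas: Harke 2.199, Eskel 7.768, Galen 6.620, Farrow 3.414.
Jefferson allocation: Harke 2, Eskel 8, Galen 7, Farrow 3.
Every allocation lies between the lower and upper quota.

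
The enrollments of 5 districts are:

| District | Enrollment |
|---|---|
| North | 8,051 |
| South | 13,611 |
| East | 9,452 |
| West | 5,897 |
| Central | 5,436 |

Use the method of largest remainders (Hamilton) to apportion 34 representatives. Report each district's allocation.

Total 42447; standard divisor 42447/34 ≈ 1248.441.
Standard quotas: North 6.4488, South 10.9024, East 7.5710, West 4.7235, Central 4.3542.
Lower quotas: North 6, South 10, East 7, West 4, Central 4 (sum 31, leaving 3 seats).
Remainders in descending order: South 0.9024, West 0.7235, East 0.5710, North 0.4488, Central 0.3542.
The surplus seats go to South, West, East.

North 6, South 11, East 8, West 5, Central 4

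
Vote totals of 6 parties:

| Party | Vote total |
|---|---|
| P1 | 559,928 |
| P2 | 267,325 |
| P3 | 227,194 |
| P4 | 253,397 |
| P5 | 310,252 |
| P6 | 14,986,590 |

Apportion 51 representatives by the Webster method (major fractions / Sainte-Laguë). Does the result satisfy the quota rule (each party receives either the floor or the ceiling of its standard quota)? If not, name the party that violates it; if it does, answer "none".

P6

Standard quotas: P1 1.720, P2 0.821, P3 0.698, P4 0.778, P5 0.953, P6 46.030.
Webster allocation: P1 2, P2 1, P3 1, P4 1, P5 1, P6 45.
P6 has quota 46.030 (lower 46, upper 47) but receives 45 — outside the quota interval.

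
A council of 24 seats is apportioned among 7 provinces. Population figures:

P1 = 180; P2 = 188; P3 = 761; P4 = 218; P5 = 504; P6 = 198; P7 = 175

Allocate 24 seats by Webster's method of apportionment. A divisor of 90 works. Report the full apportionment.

With modified divisor 90: modified quotas P1 2.000, P2 2.089, P3 8.456, P4 2.422, P5 5.600, P6 2.200, P7 1.944.
Rounding to the nearest integer: P1 2, P2 2, P3 8, P4 2, P5 6, P6 2, P7 2 (total 24).

P1=2; P2=2; P3=8; P4=2; P5=6; P6=2; P7=2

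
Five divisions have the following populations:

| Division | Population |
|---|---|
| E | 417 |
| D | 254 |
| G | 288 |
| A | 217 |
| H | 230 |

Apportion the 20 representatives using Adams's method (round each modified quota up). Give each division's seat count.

E 6, D 4, G 4, A 3, H 3

Standard divisor 1406/20 ≈ 70.3; standard quotas: E 5.932, D 3.613, G 4.097, A 3.087, H 3.272.
Rounding up gives 6, 4, 5, 4, 4 = 23 seats, so the divisor must be adjusted.
With modified divisor 80: modified quotas E 5.213, D 3.175, G 3.600, A 2.712, H 2.875.
Rounding up: E 6, D 4, G 4, A 3, H 3 (total 20).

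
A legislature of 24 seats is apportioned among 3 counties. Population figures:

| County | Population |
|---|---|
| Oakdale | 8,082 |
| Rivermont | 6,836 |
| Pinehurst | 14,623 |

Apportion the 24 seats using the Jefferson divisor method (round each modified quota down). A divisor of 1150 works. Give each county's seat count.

With modified divisor 1150: modified quotas Oakdale 7.028, Rivermont 5.944, Pinehurst 12.716.
Rounding down: Oakdale 7, Rivermont 5, Pinehurst 12 (total 24).

Oakdale=7, Rivermont=5, Pinehurst=12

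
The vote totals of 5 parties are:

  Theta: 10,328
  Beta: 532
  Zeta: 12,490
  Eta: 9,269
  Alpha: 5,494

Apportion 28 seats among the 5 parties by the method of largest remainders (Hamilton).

Theta 8, Beta 0, Zeta 9, Eta 7, Alpha 4

Standard divisor: 38113 ÷ 28 ≈ 1361.179.
Standard quotas: Theta 7.5875, Beta 0.3908, Zeta 9.1759, Eta 6.8095, Alpha 4.0362.
Lower quotas: Theta 7, Beta 0, Zeta 9, Eta 6, Alpha 4 (sum 26, leaving 2 seats).
Remainders in descending order: Eta 0.8095, Theta 0.5875, Beta 0.3908, Zeta 0.1759, Alpha 0.0362.
Largest remainders: Eta, Theta receive the extra seats.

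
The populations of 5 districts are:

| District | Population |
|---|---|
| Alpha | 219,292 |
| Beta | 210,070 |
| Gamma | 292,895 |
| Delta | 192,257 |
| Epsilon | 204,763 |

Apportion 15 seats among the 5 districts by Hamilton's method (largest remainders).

Total 1119277; standard divisor 1119277/15 ≈ 74618.467.
Standard quotas: Alpha 2.9388, Beta 2.8153, Gamma 3.9252, Delta 2.5765, Epsilon 2.7441.
Lower quotas: Alpha 2, Beta 2, Gamma 3, Delta 2, Epsilon 2 (sum 11, leaving 4 seats).
Remainders in descending order: Alpha 0.9388, Gamma 0.9252, Beta 0.8153, Epsilon 0.7441, Delta 0.5765.
The surplus seats go to Alpha, Gamma, Beta, Epsilon.

Alpha=3; Beta=3; Gamma=4; Delta=2; Epsilon=3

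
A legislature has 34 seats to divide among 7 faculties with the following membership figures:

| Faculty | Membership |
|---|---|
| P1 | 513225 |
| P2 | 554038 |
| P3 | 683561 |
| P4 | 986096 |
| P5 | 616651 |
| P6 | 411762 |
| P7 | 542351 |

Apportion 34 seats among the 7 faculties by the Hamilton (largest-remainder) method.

P1 4, P2 4, P3 6, P4 8, P5 5, P6 3, P7 4

The standard divisor is 4307684/34 ≈ 126696.588.
Standard quotas: P1 4.0508, P2 4.3730, P3 5.3953, P4 7.7831, P5 4.8671, P6 3.2500, P7 4.2807.
Lower quotas: P1 4, P2 4, P3 5, P4 7, P5 4, P6 3, P7 4 (sum 31, leaving 3 seats).
Remainders in descending order: P5 0.8671, P4 0.7831, P3 0.3953, P2 0.3730, P7 0.2807, P6 0.2500, P1 0.0508.
The surplus seats go to P5, P4, P3.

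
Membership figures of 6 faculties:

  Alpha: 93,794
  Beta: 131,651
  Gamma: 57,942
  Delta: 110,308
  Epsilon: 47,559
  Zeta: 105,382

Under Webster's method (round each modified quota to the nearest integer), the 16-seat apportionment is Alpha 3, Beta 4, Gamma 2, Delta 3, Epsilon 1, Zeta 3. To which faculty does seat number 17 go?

Priority for the next seat is population ÷ (current seats + 0.5).
Priorities: Alpha 26798.286, Beta 29255.778, Gamma 23176.800, Delta 31516.571, Epsilon 31706.000, Zeta 30109.143.
Highest priority: Epsilon.

Epsilon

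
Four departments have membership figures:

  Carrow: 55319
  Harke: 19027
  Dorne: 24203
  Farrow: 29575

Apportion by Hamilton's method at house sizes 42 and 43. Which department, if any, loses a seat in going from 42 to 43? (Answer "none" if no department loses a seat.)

none

At 42 seats: Carrow 18, Harke 6, Dorne 8, Farrow 10.
At 43 seats: Carrow 19, Harke 6, Dorne 8, Farrow 10.
No department's allocation decreased.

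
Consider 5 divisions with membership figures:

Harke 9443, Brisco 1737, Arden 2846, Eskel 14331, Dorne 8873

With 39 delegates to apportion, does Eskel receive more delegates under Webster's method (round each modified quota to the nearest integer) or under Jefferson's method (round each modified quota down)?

Webster: Harke 10, Brisco 2, Arden 3, Eskel 15, Dorne 9.
Jefferson: Harke 10, Brisco 1, Arden 3, Eskel 16, Dorne 9.
Eskel gets 15 under Webster and 16 under Jefferson.

Jefferson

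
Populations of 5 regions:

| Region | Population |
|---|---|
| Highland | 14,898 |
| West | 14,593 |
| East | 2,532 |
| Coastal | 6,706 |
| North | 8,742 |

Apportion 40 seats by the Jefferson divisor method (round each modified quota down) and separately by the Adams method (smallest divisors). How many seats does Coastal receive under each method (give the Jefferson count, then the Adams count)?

5 and 6

Jefferson: Highland 13, West 13, East 2, Coastal 5, North 7.
Adams: Highland 12, West 12, East 3, Coastal 6, North 7.
Coastal gets 5 under Jefferson and 6 under Adams.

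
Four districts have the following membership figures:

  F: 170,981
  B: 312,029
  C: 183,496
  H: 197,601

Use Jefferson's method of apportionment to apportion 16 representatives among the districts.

F 3, B 6, C 3, H 4

Standard divisor 864107/16 ≈ 54006.688; standard quotas: F 3.166, B 5.778, C 3.398, H 3.659.
Rounding down gives 3, 5, 3, 3 = 14 seats, so the divisor must be adjusted.
With modified divisor 47600: modified quotas F 3.592, B 6.555, C 3.855, H 4.151.
Rounding down: F 3, B 6, C 3, H 4 (total 16).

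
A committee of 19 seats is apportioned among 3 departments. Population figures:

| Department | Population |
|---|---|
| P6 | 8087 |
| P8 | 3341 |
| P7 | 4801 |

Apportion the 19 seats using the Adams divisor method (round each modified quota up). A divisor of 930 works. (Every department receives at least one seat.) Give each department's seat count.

P6 9, P8 4, P7 6

With modified divisor 930: modified quotas P6 8.696, P8 3.592, P7 5.162.
Rounding up: P6 9, P8 4, P7 6 (total 19).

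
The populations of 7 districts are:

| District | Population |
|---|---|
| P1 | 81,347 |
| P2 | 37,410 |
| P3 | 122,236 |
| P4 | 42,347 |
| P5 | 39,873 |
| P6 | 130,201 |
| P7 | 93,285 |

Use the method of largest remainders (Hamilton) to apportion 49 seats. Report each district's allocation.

P1 7; P2 3; P3 11; P4 4; P5 4; P6 12; P7 8

The standard divisor is 546699/49 ≈ 11157.122.
Standard quotas: P1 7.2910, P2 3.3530, P3 10.9559, P4 3.7955, P5 3.5738, P6 11.6698, P7 8.3610.
Lower quotas: P1 7, P2 3, P3 10, P4 3, P5 3, P6 11, P7 8 (sum 45, leaving 4 seats).
Remainders in descending order: P3 0.9559, P4 0.7955, P6 0.6698, P5 0.5738, P7 0.3610, P2 0.3530, P1 0.2910.
The surplus seats go to P3, P4, P6, P5.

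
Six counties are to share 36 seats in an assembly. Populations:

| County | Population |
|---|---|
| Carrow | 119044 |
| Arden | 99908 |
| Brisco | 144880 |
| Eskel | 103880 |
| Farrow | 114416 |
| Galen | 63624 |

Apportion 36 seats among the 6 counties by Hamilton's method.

Standard divisor: 645752 ÷ 36 ≈ 17937.556.
Standard quotas: Carrow 6.6366, Arden 5.5698, Brisco 8.0769, Eskel 5.7912, Farrow 6.3786, Galen 3.5470.
Lower quotas: Carrow 6, Arden 5, Brisco 8, Eskel 5, Farrow 6, Galen 3 (sum 33, leaving 3 seats).
Remainders in descending order: Eskel 0.7912, Carrow 0.6366, Arden 0.5698, Galen 0.5470, Farrow 0.3786, Brisco 0.0769.
Largest remainders: Eskel, Carrow, Arden receive the extra seats.

Carrow 7, Arden 6, Brisco 8, Eskel 6, Farrow 6, Galen 3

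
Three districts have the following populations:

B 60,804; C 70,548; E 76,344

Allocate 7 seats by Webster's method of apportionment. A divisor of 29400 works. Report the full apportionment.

B=2, C=2, E=3

With modified divisor 29400: modified quotas B 2.068, C 2.400, E 2.597.
Rounding to the nearest integer: B 2, C 2, E 3 (total 7).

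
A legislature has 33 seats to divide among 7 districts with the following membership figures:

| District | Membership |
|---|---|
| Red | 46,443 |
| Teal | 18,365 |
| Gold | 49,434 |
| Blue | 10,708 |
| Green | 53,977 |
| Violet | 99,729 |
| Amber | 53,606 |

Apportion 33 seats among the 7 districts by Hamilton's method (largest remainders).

Red 5, Teal 2, Gold 5, Blue 1, Green 5, Violet 10, Amber 5

The standard divisor is 332262/33 ≈ 10068.545.
Standard quotas: Red 4.6127, Teal 1.8240, Gold 4.9097, Blue 1.0635, Green 5.3610, Violet 9.9050, Amber 5.3241.
Lower quotas: Red 4, Teal 1, Gold 4, Blue 1, Green 5, Violet 9, Amber 5 (sum 29, leaving 4 seats).
Remainders in descending order: Gold 0.9097, Violet 0.9050, Teal 0.8240, Red 0.6127, Green 0.3610, Amber 0.3241, Blue 0.0635.
The surplus seats go to Gold, Violet, Teal, Red.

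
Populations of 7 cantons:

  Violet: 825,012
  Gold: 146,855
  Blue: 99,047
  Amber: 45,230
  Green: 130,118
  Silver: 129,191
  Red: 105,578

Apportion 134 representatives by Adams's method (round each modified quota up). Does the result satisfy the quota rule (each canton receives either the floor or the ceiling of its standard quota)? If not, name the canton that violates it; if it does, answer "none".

Standard quotas: Violet 74.645, Gold 13.287, Blue 8.962, Amber 4.092, Green 11.773, Silver 11.689, Red 9.552.
Adams allocation: Violet 73, Gold 13, Blue 9, Amber 5, Green 12, Silver 12, Red 10.
Violet has quota 74.645 (lower 74, upper 75) but receives 73 — outside the quota interval.

Violet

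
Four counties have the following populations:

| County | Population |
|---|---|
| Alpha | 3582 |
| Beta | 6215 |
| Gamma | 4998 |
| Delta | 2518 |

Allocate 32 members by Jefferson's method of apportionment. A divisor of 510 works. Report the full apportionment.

Alpha 7; Beta 12; Gamma 9; Delta 4

With modified divisor 510: modified quotas Alpha 7.024, Beta 12.186, Gamma 9.800, Delta 4.937.
Rounding down: Alpha 7, Beta 12, Gamma 9, Delta 4 (total 32).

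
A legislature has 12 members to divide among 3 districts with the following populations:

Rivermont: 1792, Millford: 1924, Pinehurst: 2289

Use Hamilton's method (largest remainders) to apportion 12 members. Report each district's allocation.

Rivermont 4, Millford 4, Pinehurst 4

Total 6005; standard divisor 6005/12 ≈ 500.417.
Standard quotas: Rivermont 3.581, Millford 3.845, Pinehurst 4.574.
Lower quotas: Rivermont 3, Millford 3, Pinehurst 4 (sum 10, leaving 2 seats).
Remainders in descending order: Millford 0.845, Rivermont 0.581, Pinehurst 0.574.
The surplus seats go to Millford, Rivermont.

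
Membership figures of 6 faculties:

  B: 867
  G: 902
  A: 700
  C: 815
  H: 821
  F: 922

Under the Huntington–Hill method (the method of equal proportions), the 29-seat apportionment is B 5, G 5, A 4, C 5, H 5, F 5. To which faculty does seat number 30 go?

Priority for the next seat is population ÷ (√(s·(s+1))).
Priorities: B 158.292, G 164.682, A 156.525, C 148.798, H 149.893, F 168.333.
Highest priority: F.

F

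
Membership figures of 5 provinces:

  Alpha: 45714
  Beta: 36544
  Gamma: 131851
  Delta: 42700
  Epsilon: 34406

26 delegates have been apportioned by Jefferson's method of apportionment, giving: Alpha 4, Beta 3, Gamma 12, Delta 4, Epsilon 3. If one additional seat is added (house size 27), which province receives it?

Gamma

Priority for the next seat is population ÷ (current seats + 1).
Priorities: Alpha 9142.800, Beta 9136.000, Gamma 10142.385, Delta 8540.000, Epsilon 8601.500.
Highest priority: Gamma.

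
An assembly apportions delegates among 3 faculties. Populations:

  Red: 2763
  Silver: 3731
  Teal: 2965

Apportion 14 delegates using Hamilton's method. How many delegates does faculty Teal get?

Total 9459; standard divisor 9459/14 ≈ 675.643.
Standard quotas: Red 4.089, Silver 5.522, Teal 4.388.
Lower quotas: Red 4, Silver 5, Teal 4 (sum 13, leaving 1 seat).
Remainders in descending order: Silver 0.522, Teal 0.388, Red 0.089.
The surplus seat goes to Silver.
Teal receives 4.

4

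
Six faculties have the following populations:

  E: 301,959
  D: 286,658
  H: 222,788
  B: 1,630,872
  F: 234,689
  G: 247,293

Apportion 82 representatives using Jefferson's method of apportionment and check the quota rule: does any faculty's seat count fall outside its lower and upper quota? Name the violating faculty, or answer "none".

Standard quotas: E 8.467, D 8.038, H 6.247, B 45.732, F 6.581, G 6.934.
Jefferson allocation: E 8, D 8, H 6, B 47, F 6, G 7.
B has quota 45.732 (lower 45, upper 46) but receives 47 — outside the quota interval.

B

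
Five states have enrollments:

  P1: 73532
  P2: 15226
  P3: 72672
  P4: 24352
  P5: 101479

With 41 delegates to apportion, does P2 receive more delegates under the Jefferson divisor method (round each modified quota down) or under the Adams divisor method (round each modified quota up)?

Adams

Jefferson: P1 11, P2 2, P3 10, P4 3, P5 15.
Adams: P1 10, P2 3, P3 10, P4 4, P5 14.
P2 gets 2 under Jefferson and 3 under Adams.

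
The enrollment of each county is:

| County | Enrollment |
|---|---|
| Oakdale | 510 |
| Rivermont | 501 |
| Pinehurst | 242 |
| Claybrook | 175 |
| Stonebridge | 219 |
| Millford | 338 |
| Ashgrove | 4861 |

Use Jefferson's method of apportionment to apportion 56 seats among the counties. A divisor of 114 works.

With modified divisor 114: modified quotas Oakdale 4.474, Rivermont 4.395, Pinehurst 2.123, Claybrook 1.535, Stonebridge 1.921, Millford 2.965, Ashgrove 42.640.
Rounding down: Oakdale 4, Rivermont 4, Pinehurst 2, Claybrook 1, Stonebridge 1, Millford 2, Ashgrove 42 (total 56).

Oakdale 4, Rivermont 4, Pinehurst 2, Claybrook 1, Stonebridge 1, Millford 2, Ashgrove 42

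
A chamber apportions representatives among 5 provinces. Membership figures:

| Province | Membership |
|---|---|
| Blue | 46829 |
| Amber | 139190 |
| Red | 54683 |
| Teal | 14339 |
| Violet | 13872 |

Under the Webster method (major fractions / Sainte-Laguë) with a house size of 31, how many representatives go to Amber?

Standard divisor 268913/31 ≈ 8674.613; standard quotas: Blue 5.398, Amber 16.046, Red 6.304, Teal 1.653, Violet 1.599.
Rounding to the nearest integer gives Blue 5, Amber 16, Red 6, Teal 2, Violet 2 — total 31, matching the house size, so no adjustment is needed.
Amber receives 16.

16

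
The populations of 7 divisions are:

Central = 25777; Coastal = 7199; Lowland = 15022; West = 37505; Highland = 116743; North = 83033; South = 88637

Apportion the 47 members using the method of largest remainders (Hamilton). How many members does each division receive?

Central 3; Coastal 1; Lowland 2; West 5; Highland 15; North 10; South 11

Total 373916; standard divisor 373916/47 ≈ 7955.66.
Standard quotas: Central 3.2401, Coastal 0.9049, Lowland 1.8882, West 4.7143, Highland 14.6742, North 10.4370, South 11.1414.
Lower quotas: Central 3, Coastal 0, Lowland 1, West 4, Highland 14, North 10, South 11 (sum 43, leaving 4 seats).
Remainders in descending order: Coastal 0.9049, Lowland 0.8882, West 0.7143, Highland 0.6742, North 0.4370, Central 0.2401, South 0.1414.
Largest remainders: Coastal, Lowland, West, Highland receive the extra seats.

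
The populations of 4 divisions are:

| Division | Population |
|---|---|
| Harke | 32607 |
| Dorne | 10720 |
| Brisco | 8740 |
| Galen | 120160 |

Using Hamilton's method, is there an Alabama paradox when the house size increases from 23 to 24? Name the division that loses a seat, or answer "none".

At 23 seats: Harke 4, Dorne 2, Brisco 1, Galen 16.
At 24 seats: Harke 5, Dorne 1, Brisco 1, Galen 17.
Dorne drops from 2 to 1.

Dorne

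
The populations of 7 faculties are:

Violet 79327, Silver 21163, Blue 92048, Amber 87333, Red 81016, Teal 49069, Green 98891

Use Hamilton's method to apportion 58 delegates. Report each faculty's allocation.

Violet=9; Silver=2; Blue=11; Amber=10; Red=9; Teal=6; Green=11

Total 508847; standard divisor 508847/58 ≈ 8773.224.
Standard quotas: Violet 9.0419, Silver 2.4122, Blue 10.4919, Amber 9.9545, Red 9.2345, Teal 5.5930, Green 11.2719.
Lower quotas: Violet 9, Silver 2, Blue 10, Amber 9, Red 9, Teal 5, Green 11 (sum 55, leaving 3 seats).
Remainders in descending order: Amber 0.9545, Teal 0.5930, Blue 0.4919, Silver 0.4122, Green 0.2719, Red 0.2345, Violet 0.0419.
Largest remainders: Amber, Teal, Blue receive the extra seats.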